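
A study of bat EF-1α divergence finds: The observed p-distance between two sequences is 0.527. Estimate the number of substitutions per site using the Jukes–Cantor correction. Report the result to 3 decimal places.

0.910

d = −(3/4) ln(1 − 4p/3) = −0.75 ln(1 − 0.702667) = −0.75 ln(0.297333)
  = −0.75 × (-1.212903) = 0.909677 substitutions/site.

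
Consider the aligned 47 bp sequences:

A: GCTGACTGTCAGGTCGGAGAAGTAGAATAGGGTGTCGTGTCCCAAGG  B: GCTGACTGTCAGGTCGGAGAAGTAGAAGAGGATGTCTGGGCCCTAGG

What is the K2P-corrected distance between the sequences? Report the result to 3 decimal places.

Of 47 sites, 1 differences are transitions and 5 are transversions, so P = 1/47 ≈ 0.021277 and Q = 5/47 ≈ 0.106383.
Under the Kimura two-parameter model, d = −½ ln(1 − 2P − Q) − ¼ ln(1 − 2Q).
1 − 2P − Q = 0.851063, giving −½ ln(0.851063) = 0.080635.
1 − 2Q = 0.787234, giving −¼ ln(0.787234) = 0.059807.
d = 0.080635 + 0.059807 = 0.140442.

0.140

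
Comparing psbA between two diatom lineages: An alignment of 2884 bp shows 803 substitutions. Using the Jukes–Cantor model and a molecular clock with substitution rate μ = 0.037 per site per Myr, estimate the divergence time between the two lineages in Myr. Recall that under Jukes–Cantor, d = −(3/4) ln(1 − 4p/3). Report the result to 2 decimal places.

p = 803/2884 ≈ 0.278433.
d = −(3/4) ln(1 − 4p/3) = −0.75 ln(1 − 0.371244) = −0.75 ln(0.628756)
  = −0.75 × (-0.464012) = 0.348009 substitutions/site.
Under a molecular clock d = 2μt, so t = d/(2μ) = 0.348009 / (2 × 0.037) = 4.70 Myr.

4.70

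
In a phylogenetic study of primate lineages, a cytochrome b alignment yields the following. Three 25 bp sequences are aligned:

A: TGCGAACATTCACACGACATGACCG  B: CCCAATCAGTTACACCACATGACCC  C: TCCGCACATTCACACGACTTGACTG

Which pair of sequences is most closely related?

A and C

A–B: 8/25 differ, p = 0.320, d = 0.417.
A–C: 4/25 differ, p = 0.160, d = 0.180.
B–C: 10/25 differ, p = 0.400, d = 0.572.
The smallest distance is between A and C.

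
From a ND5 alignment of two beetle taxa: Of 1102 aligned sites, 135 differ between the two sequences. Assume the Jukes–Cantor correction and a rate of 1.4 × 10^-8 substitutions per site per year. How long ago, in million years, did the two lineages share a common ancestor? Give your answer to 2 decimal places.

p = 135/1102 ≈ 0.122505.
d = −(3/4) ln(1 − 4p/3) = −0.75 ln(1 − 0.16334) = −0.75 ln(0.83666)
  = −0.75 × (-0.178338) = 0.133754 substitutions/site.
Under a molecular clock d = 2μt, so t = d/(2μ) = 0.133754 / (2 × 1.4 × 10^-8) = 4.78 million years.

4.78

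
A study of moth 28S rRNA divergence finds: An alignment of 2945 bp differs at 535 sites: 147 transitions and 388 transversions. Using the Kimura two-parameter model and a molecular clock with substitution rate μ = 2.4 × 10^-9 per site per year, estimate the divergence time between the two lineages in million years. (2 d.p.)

P = 147/2945 ≈ 0.049915 and Q = 388/2945 ≈ 0.131749.
Under the Kimura two-parameter model, d = −½ ln(1 − 2P − Q) − ¼ ln(1 − 2Q).
1 − 2P − Q = 0.768421, giving −½ ln(0.768421) = 0.131709.
1 − 2Q = 0.736502, giving −¼ ln(0.736502) = 0.076461.
d = 0.131709 + 0.076461 = 0.208170.
Under a molecular clock d = 2μt, so t = d/(2μ) = 0.208170 / (2 × 2.4 × 10^-9) = 43.37 million years.

43.37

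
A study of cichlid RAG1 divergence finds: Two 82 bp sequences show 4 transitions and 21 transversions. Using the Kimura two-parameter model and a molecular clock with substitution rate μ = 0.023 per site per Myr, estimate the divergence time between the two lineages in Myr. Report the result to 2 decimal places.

P = 4/82 ≈ 0.04878 and Q = 21/82 ≈ 0.256098.
Under the Kimura two-parameter model, d = −½ ln(1 − 2P − Q) − ¼ ln(1 − 2Q).
1 − 2P − Q = 0.646342, giving −½ ln(0.646342) = 0.218213.
1 − 2Q = 0.487804, giving −¼ ln(0.487804) = 0.179460.
d = 0.218213 + 0.179460 = 0.397673.
Under a molecular clock d = 2μt, so t = d/(2μ) = 0.397673 / (2 × 0.023) = 8.65 Myr.

8.65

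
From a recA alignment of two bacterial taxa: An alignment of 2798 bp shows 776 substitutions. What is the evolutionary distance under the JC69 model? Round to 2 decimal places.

0.35

p = 776/2798 ≈ 0.277341.
d = −(3/4) ln(1 − 4p/3) = −0.75 ln(1 − 0.369788) = −0.75 ln(0.630212)
  = −0.75 × (-0.461699) = 0.346274 substitutions/site.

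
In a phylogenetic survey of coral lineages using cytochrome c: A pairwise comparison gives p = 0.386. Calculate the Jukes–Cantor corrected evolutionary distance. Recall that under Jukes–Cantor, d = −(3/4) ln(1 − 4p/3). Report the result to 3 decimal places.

d = −(3/4) ln(1 − 4p/3) = −0.75 ln(1 − 0.514667) = −0.75 ln(0.485333)
  = −0.75 × (-0.722920) = 0.542190 substitutions/site.

0.542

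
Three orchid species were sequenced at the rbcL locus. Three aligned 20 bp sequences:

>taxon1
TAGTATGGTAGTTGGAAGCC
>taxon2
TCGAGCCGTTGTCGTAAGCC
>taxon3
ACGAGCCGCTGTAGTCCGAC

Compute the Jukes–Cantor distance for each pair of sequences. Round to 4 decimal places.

d(taxon1,taxon2) = 0.5716, d(taxon1,taxon3) = 1.5112, d(taxon2,taxon3) = 0.3831

taxon1–taxon2: 8/20 sites differ → p = 0.4, d = −0.75 ln(1 − 0.533333) = 0.571605 ≈ 0.5716.
taxon1–taxon3: 13/20 sites differ → p = 0.65, d = −0.75 ln(1 − 0.866667) = 1.511179 ≈ 1.5112.
taxon2–taxon3: 6/20 sites differ → p = 0.3, d = −0.75 ln(1 − 0.4) = 0.383119 ≈ 0.3831.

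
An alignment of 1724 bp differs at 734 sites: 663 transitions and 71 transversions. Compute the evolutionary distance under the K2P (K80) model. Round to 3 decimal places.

0.853

P = 663/1724 ≈ 0.384571 and Q = 71/1724 ≈ 0.041183.
Under the Kimura two-parameter model, d = −½ ln(1 − 2P − Q) − ¼ ln(1 − 2Q).
1 − 2P − Q = 0.189675, giving −½ ln(0.189675) = 0.831222.
1 − 2Q = 0.917634, giving −¼ ln(0.917634) = 0.021489.
d = 0.831222 + 0.021489 = 0.852711.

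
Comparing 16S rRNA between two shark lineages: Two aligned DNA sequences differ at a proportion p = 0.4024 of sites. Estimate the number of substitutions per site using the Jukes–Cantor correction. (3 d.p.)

0.577

d = −(3/4) ln(1 − 4p/3) = −0.75 ln(1 − 0.536533) = −0.75 ln(0.463467)
  = −0.75 × (-0.769020) = 0.576765 substitutions/site.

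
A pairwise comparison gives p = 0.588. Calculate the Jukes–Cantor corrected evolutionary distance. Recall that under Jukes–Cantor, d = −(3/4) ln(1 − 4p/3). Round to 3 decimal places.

d = −(3/4) ln(1 − 4p/3) = −0.75 ln(1 − 0.784) = −0.75 ln(0.216)
  = −0.75 × (-1.532477) = 1.149358 substitutions/site.

1.149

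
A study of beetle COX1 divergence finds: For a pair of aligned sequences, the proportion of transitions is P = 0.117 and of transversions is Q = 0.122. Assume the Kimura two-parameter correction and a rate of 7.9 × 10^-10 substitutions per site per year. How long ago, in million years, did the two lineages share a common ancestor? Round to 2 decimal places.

183.52

Under the Kimura two-parameter model, d = −½ ln(1 − 2P − Q) − ¼ ln(1 − 2Q).
1 − 2P − Q = 0.644, giving −½ ln(0.644) = 0.220028.
1 − 2Q = 0.756, giving −¼ ln(0.756) = 0.069928.
d = 0.220028 + 0.069928 = 0.289956.
Under a molecular clock d = 2μt, so t = d/(2μ) = 0.289956 / (2 × 7.9 × 10^-10) = 183.52 million years.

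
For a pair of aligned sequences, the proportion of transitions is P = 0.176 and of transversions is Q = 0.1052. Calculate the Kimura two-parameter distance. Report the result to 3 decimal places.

0.365

Under the Kimura two-parameter model, d = −½ ln(1 − 2P − Q) − ¼ ln(1 − 2Q).
1 − 2P − Q = 0.5428, giving −½ ln(0.5428) = 0.305507.
1 − 2Q = 0.7896, giving −¼ ln(0.7896) = 0.059057.
d = 0.305507 + 0.059057 = 0.364564.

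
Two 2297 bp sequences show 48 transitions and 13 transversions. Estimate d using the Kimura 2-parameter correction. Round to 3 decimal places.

0.027

P = 48/2297 ≈ 0.020897 and Q = 13/2297 ≈ 0.00566.
Under the Kimura two-parameter model, d = −½ ln(1 − 2P − Q) − ¼ ln(1 − 2Q).
1 − 2P − Q = 0.952546, giving −½ ln(0.952546) = 0.024308.
1 − 2Q = 0.98868, giving −¼ ln(0.98868) = 0.002846.
d = 0.024308 + 0.002846 = 0.027154.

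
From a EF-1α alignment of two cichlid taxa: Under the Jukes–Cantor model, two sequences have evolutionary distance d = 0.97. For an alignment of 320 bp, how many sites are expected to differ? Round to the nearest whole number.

174

Invert JC69: p = (3/4)(1 − e^(−4d/3)) = 0.75 × (1 − e^(-1.293333)) = 0.75 × (1 − 0.274355) = 0.544234.
Expected differing sites = pL ≈ 0.544234 × 320 = 174.15488 ≈ 174.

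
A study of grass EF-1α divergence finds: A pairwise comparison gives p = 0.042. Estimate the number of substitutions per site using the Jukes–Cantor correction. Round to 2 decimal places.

d = −(3/4) ln(1 − 4p/3) = −0.75 ln(1 − 0.056) = −0.75 ln(0.944)
  = −0.75 × (-0.057629) = 0.043222 substitutions/site.

0.04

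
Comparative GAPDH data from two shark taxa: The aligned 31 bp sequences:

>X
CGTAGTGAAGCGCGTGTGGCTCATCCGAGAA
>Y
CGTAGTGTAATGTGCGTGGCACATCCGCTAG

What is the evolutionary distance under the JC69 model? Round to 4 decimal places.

The sequences differ at 9 of 31 sites (8, 10, 11, 13, 15, 21, 28, 29, 31), so p = 9/31 ≈ 0.290323.
d = −(3/4) ln(1 − 4p/3) = −0.75 ln(1 − 0.387097) = −0.75 ln(0.612903)
  = −0.75 × (-0.489549) = 0.367162 substitutions/site.

0.3672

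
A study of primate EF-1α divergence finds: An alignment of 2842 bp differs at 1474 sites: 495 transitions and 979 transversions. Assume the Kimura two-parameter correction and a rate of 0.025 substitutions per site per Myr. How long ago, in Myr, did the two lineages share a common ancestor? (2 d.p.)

P = 495/2842 ≈ 0.174173 and Q = 979/2842 ≈ 0.344476.
Under the Kimura two-parameter model, d = −½ ln(1 − 2P − Q) − ¼ ln(1 − 2Q).
1 − 2P − Q = 0.307178, giving −½ ln(0.307178) = 0.590164.
1 − 2Q = 0.311048, giving −¼ ln(0.311048) = 0.291952.
d = 0.590164 + 0.291952 = 0.882116.
Under a molecular clock d = 2μt, so t = d/(2μ) = 0.882116 / (2 × 0.025) = 17.64 Myr.

17.64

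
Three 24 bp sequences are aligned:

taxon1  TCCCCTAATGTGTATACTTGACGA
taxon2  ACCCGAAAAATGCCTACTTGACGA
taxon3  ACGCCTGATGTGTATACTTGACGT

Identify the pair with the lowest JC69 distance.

taxon1–taxon2: 7/24 differ, p = 0.292, d = 0.369.
taxon1–taxon3: 4/24 differ, p = 0.167, d = 0.188.
taxon2–taxon3: 9/24 differ, p = 0.375, d = 0.520.
The smallest distance is between taxon1 and taxon3.

taxon1 and taxon3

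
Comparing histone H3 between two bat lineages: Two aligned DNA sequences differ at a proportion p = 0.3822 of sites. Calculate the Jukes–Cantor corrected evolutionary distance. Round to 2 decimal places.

0.53

d = −(3/4) ln(1 − 4p/3) = −0.75 ln(1 − 0.5096) = −0.75 ln(0.4904)
  = −0.75 × (-0.712534) = 0.534401 substitutions/site.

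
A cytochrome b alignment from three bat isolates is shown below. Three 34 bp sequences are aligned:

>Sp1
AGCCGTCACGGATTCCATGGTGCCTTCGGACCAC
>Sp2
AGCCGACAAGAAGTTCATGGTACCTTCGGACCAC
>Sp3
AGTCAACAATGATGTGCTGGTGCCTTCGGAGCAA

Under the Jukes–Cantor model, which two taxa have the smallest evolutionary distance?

Sp1 and Sp2

Sp1–Sp2: 6/34 differ, p = 0.176, d = 0.201.
Sp1–Sp3: 11/34 differ, p = 0.324, d = 0.423.
Sp2–Sp3: 11/34 differ, p = 0.324, d = 0.423.
The smallest distance is between Sp1 and Sp2.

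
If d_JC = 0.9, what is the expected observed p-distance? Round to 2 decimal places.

p = (3/4)(1 − e^(−4d/3)) = 0.75 × (1 − e^(-1.2)) = 0.75 × (1 − 0.301194) = 0.524105.

0.52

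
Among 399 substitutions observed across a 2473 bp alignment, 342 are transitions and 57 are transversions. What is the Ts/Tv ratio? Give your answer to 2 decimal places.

6.00

R = 342/57 = 6.00.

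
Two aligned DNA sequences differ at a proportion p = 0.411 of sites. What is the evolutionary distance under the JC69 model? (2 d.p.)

d = −(3/4) ln(1 − 4p/3) = −0.75 ln(1 − 0.548) = −0.75 ln(0.452)
  = −0.75 × (-0.794073) = 0.595555 substitutions/site.

0.60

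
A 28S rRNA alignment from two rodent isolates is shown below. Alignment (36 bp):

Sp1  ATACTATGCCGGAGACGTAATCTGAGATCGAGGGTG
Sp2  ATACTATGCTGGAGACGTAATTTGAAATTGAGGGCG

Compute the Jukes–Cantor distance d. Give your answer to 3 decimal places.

The sequences differ at 5 of 36 sites (10, 22, 26, 29, 35), so p = 5/36 ≈ 0.138889.
d = −(3/4) ln(1 − 4p/3) = −0.75 ln(1 − 0.185185) = −0.75 ln(0.814815)
  = −0.75 × (-0.204794) = 0.153596 substitutions/site.

0.154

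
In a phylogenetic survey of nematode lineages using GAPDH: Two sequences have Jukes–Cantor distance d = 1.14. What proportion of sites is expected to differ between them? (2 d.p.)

0.59

p = (3/4)(1 − e^(−4d/3)) = 0.75 × (1 − e^(-1.52)) = 0.75 × (1 − 0.218712) = 0.585966.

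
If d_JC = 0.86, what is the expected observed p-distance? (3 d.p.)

0.512

p = (3/4)(1 − e^(−4d/3)) = 0.75 × (1 − e^(-1.146667)) = 0.75 × (1 − 0.317694) = 0.511730.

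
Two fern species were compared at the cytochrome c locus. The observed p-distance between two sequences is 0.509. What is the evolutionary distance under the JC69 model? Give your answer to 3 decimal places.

d = −(3/4) ln(1 − 4p/3) = −0.75 ln(1 − 0.678667) = −0.75 ln(0.321333)
  = −0.75 × (-1.135277) = 0.851458 substitutions/site.

0.851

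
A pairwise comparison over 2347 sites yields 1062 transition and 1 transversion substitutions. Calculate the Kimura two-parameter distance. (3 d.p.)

1.179

P = 1062/2347 ≈ 0.452493 and Q = 1/2347 ≈ 0.000426.
Under the Kimura two-parameter model, d = −½ ln(1 − 2P − Q) − ¼ ln(1 − 2Q).
1 − 2P − Q = 0.094588, giving −½ ln(0.094588) = 1.179112.
1 − 2Q = 0.999148, giving −¼ ln(0.999148) = 0.000213.
d = 1.179112 + 0.000213 = 1.179325.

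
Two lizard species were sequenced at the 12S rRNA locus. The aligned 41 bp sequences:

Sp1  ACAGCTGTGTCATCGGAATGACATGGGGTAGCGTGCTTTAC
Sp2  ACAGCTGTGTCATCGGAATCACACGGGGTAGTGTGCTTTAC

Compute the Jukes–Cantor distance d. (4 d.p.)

The sequences differ at 3 of 41 sites (20, 24, 32), so p = 3/41 ≈ 0.073171.
d = −(3/4) ln(1 − 4p/3) = −0.75 ln(1 − 0.097561) = −0.75 ln(0.902439)
  = −0.75 × (-0.102654) = 0.076991 substitutions/site.

0.0770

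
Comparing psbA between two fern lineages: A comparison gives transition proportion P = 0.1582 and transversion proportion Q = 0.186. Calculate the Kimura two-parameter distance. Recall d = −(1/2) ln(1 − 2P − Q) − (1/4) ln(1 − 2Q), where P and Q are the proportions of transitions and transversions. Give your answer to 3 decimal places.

Under the Kimura two-parameter model, d = −½ ln(1 − 2P − Q) − ¼ ln(1 − 2Q).
1 − 2P − Q = 0.4976, giving −½ ln(0.4976) = 0.348979.
1 − 2Q = 0.628, giving −¼ ln(0.628) = 0.116304.
d = 0.348979 + 0.116304 = 0.465283.

0.465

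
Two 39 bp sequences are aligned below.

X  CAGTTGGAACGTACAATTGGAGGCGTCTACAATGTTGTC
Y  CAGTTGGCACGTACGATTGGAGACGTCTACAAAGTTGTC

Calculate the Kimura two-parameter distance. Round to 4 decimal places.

Of 39 sites, 2 differences are transitions and 2 are transversions, so P = 2/39 ≈ 0.051282 and Q = 2/39 ≈ 0.051282.
Under the Kimura two-parameter model, d = −½ ln(1 − 2P − Q) − ¼ ln(1 − 2Q).
1 − 2P − Q = 0.846154, giving −½ ln(0.846154) = 0.083527.
1 − 2Q = 0.897436, giving −¼ ln(0.897436) = 0.027053.
d = 0.083527 + 0.027053 = 0.110580.

0.1106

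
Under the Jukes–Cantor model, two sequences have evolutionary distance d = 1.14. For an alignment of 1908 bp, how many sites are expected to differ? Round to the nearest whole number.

Invert JC69: p = (3/4)(1 − e^(−4d/3)) = 0.75 × (1 − e^(-1.52)) = 0.75 × (1 − 0.218712) = 0.585966.
Expected differing sites = pL ≈ 0.585966 × 1908 = 1118.023128 ≈ 1118.

1118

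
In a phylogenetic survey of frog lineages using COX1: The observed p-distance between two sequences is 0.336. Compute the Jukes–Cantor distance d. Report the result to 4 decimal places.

d = −(3/4) ln(1 − 4p/3) = −0.75 ln(1 − 0.448) = −0.75 ln(0.552)
  = −0.75 × (-0.594207) = 0.445655 substitutions/site.

0.4457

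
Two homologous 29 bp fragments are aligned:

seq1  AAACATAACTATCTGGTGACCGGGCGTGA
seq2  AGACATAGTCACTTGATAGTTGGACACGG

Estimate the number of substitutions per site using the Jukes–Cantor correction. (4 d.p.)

0.8776

The sequences differ at 15 of 29 sites, so p = 15/29 ≈ 0.517241.
d = −(3/4) ln(1 − 4p/3) = −0.75 ln(1 − 0.689655) = −0.75 ln(0.310345)
  = −0.75 × (-1.170071) = 0.877553 substitutions/site.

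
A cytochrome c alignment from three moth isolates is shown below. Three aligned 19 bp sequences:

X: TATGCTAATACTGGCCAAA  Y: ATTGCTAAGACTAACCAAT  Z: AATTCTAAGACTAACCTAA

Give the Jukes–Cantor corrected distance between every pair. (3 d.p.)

X–Y: 6/19 sites differ → p ≈ 0.315789, d = −0.75 ln(1 − 0.421052) = 0.409907 ≈ 0.410.
X–Z: 6/19 sites differ → p ≈ 0.315789, d = −0.75 ln(1 − 0.421052) = 0.409907 ≈ 0.410.
Y–Z: 4/19 sites differ → p ≈ 0.210526, d = −0.75 ln(1 − 0.280701) = 0.247109 ≈ 0.247.

d(X,Y) = 0.410, d(X,Z) = 0.410, d(Y,Z) = 0.247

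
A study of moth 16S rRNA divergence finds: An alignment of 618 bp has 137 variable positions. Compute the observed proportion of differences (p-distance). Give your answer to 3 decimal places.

p = 137/618 = 0.221682… ≈ 0.222 (to 3 d.p.).

0.222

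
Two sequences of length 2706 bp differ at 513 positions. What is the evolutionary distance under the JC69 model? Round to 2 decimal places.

0.22

p = 513/2706 ≈ 0.189579.
d = −(3/4) ln(1 − 4p/3) = −0.75 ln(1 − 0.252772) = −0.75 ln(0.747228)
  = −0.75 × (-0.291385) = 0.218539 substitutions/site.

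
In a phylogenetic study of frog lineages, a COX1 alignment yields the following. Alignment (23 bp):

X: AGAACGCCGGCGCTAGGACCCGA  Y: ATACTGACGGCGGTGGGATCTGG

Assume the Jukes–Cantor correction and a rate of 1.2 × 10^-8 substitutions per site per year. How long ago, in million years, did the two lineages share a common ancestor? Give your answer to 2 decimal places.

The sequences differ at 9 of 23 sites (2, 4, 5, 7, 13, 15, 19, 21, 23), so p = 9/23 ≈ 0.391304.
d = −(3/4) ln(1 − 4p/3) = −0.75 ln(1 − 0.521739) = −0.75 ln(0.478261)
  = −0.75 × (-0.737599) = 0.553199 substitutions/site.
Under a molecular clock d = 2μt, so t = d/(2μ) = 0.553199 / (2 × 1.2 × 10^-8) = 23.05 million years.

23.05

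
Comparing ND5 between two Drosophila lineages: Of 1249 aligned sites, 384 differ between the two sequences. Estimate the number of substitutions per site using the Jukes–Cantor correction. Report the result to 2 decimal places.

0.40

p = 384/1249 ≈ 0.307446.
d = −(3/4) ln(1 − 4p/3) = −0.75 ln(1 − 0.409928) = −0.75 ln(0.590072)
  = −0.75 × (-0.527511) = 0.395633 substitutions/site.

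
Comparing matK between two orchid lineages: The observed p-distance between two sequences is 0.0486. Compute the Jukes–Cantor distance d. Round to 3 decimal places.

0.050

d = −(3/4) ln(1 − 4p/3) = −0.75 ln(1 − 0.0648) = −0.75 ln(0.9352)
  = −0.75 × (-0.066995) = 0.050246 substitutions/site.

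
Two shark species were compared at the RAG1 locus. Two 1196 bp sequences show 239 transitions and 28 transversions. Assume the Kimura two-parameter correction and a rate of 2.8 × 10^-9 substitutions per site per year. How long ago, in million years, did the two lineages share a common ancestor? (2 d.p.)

P = 239/1196 ≈ 0.199833 and Q = 28/1196 ≈ 0.023411.
Under the Kimura two-parameter model, d = −½ ln(1 − 2P − Q) − ¼ ln(1 − 2Q).
1 − 2P − Q = 0.576923, giving −½ ln(0.576923) = 0.275023.
1 − 2Q = 0.953178, giving −¼ ln(0.953178) = 0.011988.
d = 0.275023 + 0.011988 = 0.287011.
Under a molecular clock d = 2μt, so t = d/(2μ) = 0.287011 / (2 × 2.8 × 10^-9) = 51.25 million years.

51.25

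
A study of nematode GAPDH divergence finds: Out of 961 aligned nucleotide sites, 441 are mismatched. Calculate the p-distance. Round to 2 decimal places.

p = 441/961 = 0.458896… ≈ 0.46 (to 2 d.p.).

0.46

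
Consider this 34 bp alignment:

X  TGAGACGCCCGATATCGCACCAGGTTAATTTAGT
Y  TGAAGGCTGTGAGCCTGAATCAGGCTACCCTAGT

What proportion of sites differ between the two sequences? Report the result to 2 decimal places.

0.50

The sequences differ at 17 of 34 positions.
p = 17/34 = 0.50.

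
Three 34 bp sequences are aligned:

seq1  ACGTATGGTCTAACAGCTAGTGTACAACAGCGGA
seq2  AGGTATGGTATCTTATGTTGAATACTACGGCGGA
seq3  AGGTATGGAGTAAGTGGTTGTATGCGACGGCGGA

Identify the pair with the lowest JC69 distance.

seq2 and seq3

seq1–seq2: 12/34 differ, p = 0.353, d = 0.477.
seq1–seq3: 11/34 differ, p = 0.324, d = 0.423.
seq2–seq3: 10/34 differ, p = 0.294, d = 0.373.
The smallest distance is between seq2 and seq3.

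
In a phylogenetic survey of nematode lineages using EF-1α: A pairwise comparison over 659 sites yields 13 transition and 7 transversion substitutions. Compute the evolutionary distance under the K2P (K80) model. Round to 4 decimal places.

P = 13/659 ≈ 0.019727 and Q = 7/659 ≈ 0.010622.
Under the Kimura two-parameter model, d = −½ ln(1 − 2P − Q) − ¼ ln(1 − 2Q).
1 − 2P − Q = 0.949924, giving −½ ln(0.949924) = 0.025687.
1 − 2Q = 0.978756, giving −¼ ln(0.978756) = 0.005368.
d = 0.025687 + 0.005368 = 0.031055.

0.0311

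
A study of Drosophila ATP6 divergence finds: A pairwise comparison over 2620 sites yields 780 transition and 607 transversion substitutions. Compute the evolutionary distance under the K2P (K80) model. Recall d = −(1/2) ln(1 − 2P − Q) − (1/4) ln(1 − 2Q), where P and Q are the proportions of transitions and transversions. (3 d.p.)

1.033

P = 780/2620 ≈ 0.29771 and Q = 607/2620 ≈ 0.231679.
Under the Kimura two-parameter model, d = −½ ln(1 − 2P − Q) − ¼ ln(1 − 2Q).
1 − 2P − Q = 0.172901, giving −½ ln(0.172901) = 0.877518.
1 − 2Q = 0.536642, giving −¼ ln(0.536642) = 0.155606.
d = 0.877518 + 0.155606 = 1.033124.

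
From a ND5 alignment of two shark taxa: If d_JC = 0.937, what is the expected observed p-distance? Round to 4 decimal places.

0.5350

p = (3/4)(1 − e^(−4d/3)) = 0.75 × (1 − e^(-1.249333)) = 0.75 × (1 − 0.286696) = 0.534978.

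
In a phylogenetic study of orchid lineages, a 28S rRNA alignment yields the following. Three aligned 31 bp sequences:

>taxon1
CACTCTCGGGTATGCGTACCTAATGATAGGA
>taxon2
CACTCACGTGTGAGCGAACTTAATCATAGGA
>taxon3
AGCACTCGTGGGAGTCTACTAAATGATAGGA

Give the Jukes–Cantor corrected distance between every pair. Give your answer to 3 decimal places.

d(taxon1,taxon2) = 0.269, d(taxon1,taxon3) = 0.481, d(taxon2,taxon3) = 0.422

taxon1–taxon2: 7/31 sites differ → p ≈ 0.225806, d = −0.75 ln(1 − 0.301075) = 0.268659 ≈ 0.269.
taxon1–taxon3: 11/31 sites differ → p ≈ 0.354839, d = −0.75 ln(1 − 0.473119) = 0.480585 ≈ 0.481.
taxon2–taxon3: 10/31 sites differ → p ≈ 0.322581, d = −0.75 ln(1 − 0.430108) = 0.421731 ≈ 0.422.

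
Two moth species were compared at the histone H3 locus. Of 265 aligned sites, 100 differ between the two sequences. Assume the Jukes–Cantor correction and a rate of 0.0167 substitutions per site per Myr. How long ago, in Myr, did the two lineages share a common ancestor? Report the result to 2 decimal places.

15.71

p = 100/265 ≈ 0.377358.
d = −(3/4) ln(1 − 4p/3) = −0.75 ln(1 − 0.503144) = −0.75 ln(0.496856)
  = −0.75 × (-0.699455) = 0.524591 substitutions/site.
Under a molecular clock d = 2μt, so t = d/(2μ) = 0.524591 / (2 × 0.0167) = 15.71 Myr.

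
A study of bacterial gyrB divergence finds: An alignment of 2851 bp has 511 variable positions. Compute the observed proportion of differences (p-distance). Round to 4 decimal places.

0.1792

p = 511/2851 = 0.179235… ≈ 0.1792 (to 4 d.p.).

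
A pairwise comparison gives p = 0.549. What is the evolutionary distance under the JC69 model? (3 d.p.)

0.988

d = −(3/4) ln(1 − 4p/3) = −0.75 ln(1 − 0.732) = −0.75 ln(0.268)
  = −0.75 × (-1.316768) = 0.987576 substitutions/site.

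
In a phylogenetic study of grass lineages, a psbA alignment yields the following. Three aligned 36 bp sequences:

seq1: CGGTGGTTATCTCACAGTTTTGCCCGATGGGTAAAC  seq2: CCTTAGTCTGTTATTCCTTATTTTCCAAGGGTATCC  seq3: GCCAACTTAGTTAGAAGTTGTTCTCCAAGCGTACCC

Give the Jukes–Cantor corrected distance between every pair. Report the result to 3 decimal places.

seq1–seq2: 20/36 sites differ → p ≈ 0.555556, d = −0.75 ln(1 − 0.740741) = 1.012446 ≈ 1.012.
seq1–seq3: 19/36 sites differ → p ≈ 0.527778, d = −0.75 ln(1 − 0.703704) = 0.912297 ≈ 0.912.
seq2–seq3: 14/36 sites differ → p ≈ 0.388889, d = −0.75 ln(1 − 0.518519) = 0.548166 ≈ 0.548.

d(seq1,seq2) = 1.012, d(seq1,seq3) = 0.912, d(seq2,seq3) = 0.548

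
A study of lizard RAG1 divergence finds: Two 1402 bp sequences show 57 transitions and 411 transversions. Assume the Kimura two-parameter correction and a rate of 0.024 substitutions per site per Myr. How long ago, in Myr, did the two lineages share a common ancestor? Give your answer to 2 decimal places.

P = 57/1402 ≈ 0.040656 and Q = 411/1402 ≈ 0.293153.
Under the Kimura two-parameter model, d = −½ ln(1 − 2P − Q) − ¼ ln(1 − 2Q).
1 − 2P − Q = 0.625535, giving −½ ln(0.625535) = 0.234574.
1 − 2Q = 0.413694, giving −¼ ln(0.413694) = 0.220657.
d = 0.234574 + 0.220657 = 0.455231.
Under a molecular clock d = 2μt, so t = d/(2μ) = 0.455231 / (2 × 0.024) = 9.48 Myr.

9.48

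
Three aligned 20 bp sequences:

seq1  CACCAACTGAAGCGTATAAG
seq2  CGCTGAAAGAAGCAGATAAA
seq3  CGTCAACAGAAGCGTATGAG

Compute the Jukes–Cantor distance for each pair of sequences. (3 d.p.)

d(seq1,seq2) = 0.572, d(seq1,seq3) = 0.233, d(seq2,seq3) = 0.572

seq1–seq2: 8/20 sites differ → p = 0.4, d = −0.75 ln(1 − 0.533333) = 0.571605 ≈ 0.572.
seq1–seq3: 4/20 sites differ → p = 0.2, d = −0.75 ln(1 − 0.266667) = 0.232617 ≈ 0.233.
seq2–seq3: 8/20 sites differ → p = 0.4, d = −0.75 ln(1 − 0.533333) = 0.571605 ≈ 0.572.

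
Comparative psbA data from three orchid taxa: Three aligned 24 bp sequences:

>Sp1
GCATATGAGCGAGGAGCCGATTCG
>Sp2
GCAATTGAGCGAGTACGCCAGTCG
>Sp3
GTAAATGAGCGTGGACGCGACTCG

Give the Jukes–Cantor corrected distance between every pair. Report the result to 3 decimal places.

Sp1–Sp2: 7/24 sites differ → p ≈ 0.291667, d = −0.75 ln(1 − 0.388889) = 0.369358 ≈ 0.369.
Sp1–Sp3: 6/24 sites differ → p = 0.25, d = −0.75 ln(1 − 0.333333) = 0.304098 ≈ 0.304.
Sp2–Sp3: 6/24 sites differ → p = 0.25, d = −0.75 ln(1 − 0.333333) = 0.304098 ≈ 0.304.

d(Sp1,Sp2) = 0.369, d(Sp1,Sp3) = 0.304, d(Sp2,Sp3) = 0.304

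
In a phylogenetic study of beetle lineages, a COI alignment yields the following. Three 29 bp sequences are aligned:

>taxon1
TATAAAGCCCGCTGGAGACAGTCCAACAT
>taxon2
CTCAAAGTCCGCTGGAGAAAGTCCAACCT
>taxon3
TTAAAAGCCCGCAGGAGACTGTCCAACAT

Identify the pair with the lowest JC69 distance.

taxon1–taxon2: 6/29 differ, p = 0.207, d = 0.242.
taxon1–taxon3: 4/29 differ, p = 0.138, d = 0.152.
taxon2–taxon3: 7/29 differ, p = 0.241, d = 0.291.
The smallest distance is between taxon1 and taxon3.

taxon1 and taxon3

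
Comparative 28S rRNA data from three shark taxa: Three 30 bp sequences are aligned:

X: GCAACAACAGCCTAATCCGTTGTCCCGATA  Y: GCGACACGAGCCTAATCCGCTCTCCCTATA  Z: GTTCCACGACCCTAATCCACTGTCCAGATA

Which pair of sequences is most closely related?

X–Y: 6/30 differ, p = 0.200, d = 0.233.
X–Z: 9/30 differ, p = 0.300, d = 0.383.
Y–Z: 8/30 differ, p = 0.267, d = 0.330.
The smallest distance is between X and Y.

X and Y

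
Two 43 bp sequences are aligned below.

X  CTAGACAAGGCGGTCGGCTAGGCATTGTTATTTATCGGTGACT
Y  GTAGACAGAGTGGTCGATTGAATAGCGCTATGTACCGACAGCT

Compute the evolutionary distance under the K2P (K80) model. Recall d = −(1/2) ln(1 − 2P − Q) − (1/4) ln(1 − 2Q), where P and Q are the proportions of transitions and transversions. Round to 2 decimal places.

0.88

Of 43 sites, 16 differences are transitions and 3 are transversions, so P = 16/43 ≈ 0.372093 and Q = 3/43 ≈ 0.069767.
Under the Kimura two-parameter model, d = −½ ln(1 − 2P − Q) − ¼ ln(1 − 2Q).
1 − 2P − Q = 0.186047, giving −½ ln(0.186047) = 0.840878.
1 − 2Q = 0.860466, giving −¼ ln(0.860466) = 0.037570.
d = 0.840878 + 0.037570 = 0.878448.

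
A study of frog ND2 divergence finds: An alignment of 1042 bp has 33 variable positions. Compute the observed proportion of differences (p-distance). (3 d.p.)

0.032

p = 33/1042 = 0.031669… ≈ 0.032 (to 3 d.p.).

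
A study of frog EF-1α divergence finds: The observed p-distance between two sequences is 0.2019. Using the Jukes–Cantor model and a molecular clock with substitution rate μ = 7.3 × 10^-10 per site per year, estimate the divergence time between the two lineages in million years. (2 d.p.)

d = −(3/4) ln(1 − 4p/3) = −0.75 ln(1 − 0.2692) = −0.75 ln(0.7308)
  = −0.75 × (-0.313615) = 0.235211 substitutions/site.
Under a molecular clock d = 2μt, so t = d/(2μ) = 0.235211 / (2 × 7.3 × 10^-10) = 161.10 million years.

161.10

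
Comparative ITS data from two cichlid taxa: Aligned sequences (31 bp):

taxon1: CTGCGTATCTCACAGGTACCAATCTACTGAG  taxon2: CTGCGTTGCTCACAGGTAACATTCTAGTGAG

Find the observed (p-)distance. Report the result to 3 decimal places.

The sequences differ at 5 of 31 positions (sites 7, 8, 19, 22, 27).
p = 5/31 = 0.161290… ≈ 0.161 (to 3 d.p.).

0.161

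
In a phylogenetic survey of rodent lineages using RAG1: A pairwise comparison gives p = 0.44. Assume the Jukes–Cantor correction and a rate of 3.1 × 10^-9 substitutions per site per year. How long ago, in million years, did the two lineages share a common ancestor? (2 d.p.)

d = −(3/4) ln(1 − 4p/3) = −0.75 ln(1 − 0.586667) = −0.75 ln(0.413333)
  = −0.75 × (-0.883502) = 0.662627 substitutions/site.
Under a molecular clock d = 2μt, so t = d/(2μ) = 0.662627 / (2 × 3.1 × 10^-9) = 106.88 million years.

106.88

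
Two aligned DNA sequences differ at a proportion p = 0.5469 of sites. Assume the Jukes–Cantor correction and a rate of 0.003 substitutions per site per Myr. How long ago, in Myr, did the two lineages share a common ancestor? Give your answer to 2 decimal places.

163.30

d = −(3/4) ln(1 − 4p/3) = −0.75 ln(1 − 0.7292) = −0.75 ln(0.2708)
  = −0.75 × (-1.306375) = 0.979781 substitutions/site.
Under a molecular clock d = 2μt, so t = d/(2μ) = 0.979781 / (2 × 0.003) = 163.30 Myr.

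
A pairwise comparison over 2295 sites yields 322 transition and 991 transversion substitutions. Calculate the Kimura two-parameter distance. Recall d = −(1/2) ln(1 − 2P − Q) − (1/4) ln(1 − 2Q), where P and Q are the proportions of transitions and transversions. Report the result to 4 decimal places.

1.1212

P = 322/2295 ≈ 0.140305 and Q = 991/2295 ≈ 0.431808.
Under the Kimura two-parameter model, d = −½ ln(1 − 2P − Q) − ¼ ln(1 − 2Q).
1 − 2P − Q = 0.287582, giving −½ ln(0.287582) = 0.623124.
1 − 2Q = 0.136384, giving −¼ ln(0.136384) = 0.498070.
d = 0.623124 + 0.498070 = 1.121194.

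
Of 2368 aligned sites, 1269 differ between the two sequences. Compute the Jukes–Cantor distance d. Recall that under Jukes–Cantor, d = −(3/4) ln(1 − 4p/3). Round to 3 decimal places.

p = 1269/2368 ≈ 0.535895.
d = −(3/4) ln(1 − 4p/3) = −0.75 ln(1 − 0.714527) = −0.75 ln(0.285473)
  = −0.75 × (-1.253608) = 0.940206 substitutions/site.

0.940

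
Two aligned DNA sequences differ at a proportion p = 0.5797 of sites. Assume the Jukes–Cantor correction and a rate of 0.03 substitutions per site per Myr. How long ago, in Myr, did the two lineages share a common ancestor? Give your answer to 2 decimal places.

d = −(3/4) ln(1 − 4p/3) = −0.75 ln(1 − 0.772933) = −0.75 ln(0.227067)
  = −0.75 × (-1.482510) = 1.111883 substitutions/site.
Under a molecular clock d = 2μt, so t = d/(2μ) = 1.111883 / (2 × 0.03) = 18.53 Myr.

18.53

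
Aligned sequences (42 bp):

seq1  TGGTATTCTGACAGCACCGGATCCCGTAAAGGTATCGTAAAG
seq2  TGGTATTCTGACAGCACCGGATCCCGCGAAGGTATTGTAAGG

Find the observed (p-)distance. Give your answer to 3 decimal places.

0.095

The sequences differ at 4 of 42 positions (sites 27, 28, 36, 41).
p = 4/42 = 0.095238… ≈ 0.095 (to 3 d.p.).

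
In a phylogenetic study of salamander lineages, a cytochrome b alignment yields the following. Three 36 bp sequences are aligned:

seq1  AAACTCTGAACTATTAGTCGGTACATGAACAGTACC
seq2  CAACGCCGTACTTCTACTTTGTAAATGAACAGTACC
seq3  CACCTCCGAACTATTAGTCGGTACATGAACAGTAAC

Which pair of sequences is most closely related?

seq1–seq2: 10/36 differ, p = 0.278, d = 0.347.
seq1–seq3: 4/36 differ, p = 0.111, d = 0.120.
seq2–seq3: 10/36 differ, p = 0.278, d = 0.347.
The smallest distance is between seq1 and seq3.

seq1 and seq3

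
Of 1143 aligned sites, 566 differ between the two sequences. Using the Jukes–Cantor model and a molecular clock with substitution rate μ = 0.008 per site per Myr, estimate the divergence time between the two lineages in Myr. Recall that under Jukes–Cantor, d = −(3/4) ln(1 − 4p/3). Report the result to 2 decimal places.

50.60

p = 566/1143 ≈ 0.495188.
d = −(3/4) ln(1 − 4p/3) = −0.75 ln(1 − 0.660251) = −0.75 ln(0.339749)
  = −0.75 × (-1.079548) = 0.809661 substitutions/site.
Under a molecular clock d = 2μt, so t = d/(2μ) = 0.809661 / (2 × 0.008) = 50.60 Myr.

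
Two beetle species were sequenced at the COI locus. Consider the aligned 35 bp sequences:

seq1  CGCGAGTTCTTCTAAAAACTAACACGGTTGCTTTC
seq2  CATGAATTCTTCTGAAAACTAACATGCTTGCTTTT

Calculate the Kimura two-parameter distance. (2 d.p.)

Of 35 sites, 6 differences are transitions and 1 are transversions, so P = 6/35 ≈ 0.171429 and Q = 1/35 ≈ 0.028571.
Under the Kimura two-parameter model, d = −½ ln(1 − 2P − Q) − ¼ ln(1 − 2Q).
1 − 2P − Q = 0.628571, giving −½ ln(0.628571) = 0.232153.
1 − 2Q = 0.942858, giving −¼ ln(0.942858) = 0.014710.
d = 0.232153 + 0.014710 = 0.246863.

0.25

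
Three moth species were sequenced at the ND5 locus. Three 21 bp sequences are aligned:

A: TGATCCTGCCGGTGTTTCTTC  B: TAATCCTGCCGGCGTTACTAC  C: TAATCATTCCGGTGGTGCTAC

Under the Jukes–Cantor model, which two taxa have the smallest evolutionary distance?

A and B

A–B: 4/21 differ, p = 0.190, d = 0.220.
A–C: 6/21 differ, p = 0.286, d = 0.360.
B–C: 5/21 differ, p = 0.238, d = 0.286.
The smallest distance is between A and B.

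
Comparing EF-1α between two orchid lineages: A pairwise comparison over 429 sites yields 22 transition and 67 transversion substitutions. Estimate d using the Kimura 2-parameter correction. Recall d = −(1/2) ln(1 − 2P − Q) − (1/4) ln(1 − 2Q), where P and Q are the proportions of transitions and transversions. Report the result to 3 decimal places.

0.243

P = 22/429 ≈ 0.051282 and Q = 67/429 ≈ 0.156177.
Under the Kimura two-parameter model, d = −½ ln(1 − 2P − Q) − ¼ ln(1 − 2Q).
1 − 2P − Q = 0.741259, giving −½ ln(0.741259) = 0.149703.
1 − 2Q = 0.687646, giving −¼ ln(0.687646) = 0.093620.
d = 0.149703 + 0.093620 = 0.243323.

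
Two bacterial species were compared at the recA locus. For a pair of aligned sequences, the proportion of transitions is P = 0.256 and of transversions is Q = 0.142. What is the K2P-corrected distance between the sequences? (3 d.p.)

Under the Kimura two-parameter model, d = −½ ln(1 − 2P − Q) − ¼ ln(1 − 2Q).
1 − 2P − Q = 0.346, giving −½ ln(0.346) = 0.530658.
1 − 2Q = 0.716, giving −¼ ln(0.716) = 0.083519.
d = 0.530658 + 0.083519 = 0.614177.

0.614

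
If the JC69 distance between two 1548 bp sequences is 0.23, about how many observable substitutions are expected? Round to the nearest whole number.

Invert JC69: p = (3/4)(1 − e^(−4d/3)) = 0.75 × (1 − e^(-0.306667)) = 0.75 × (1 − 0.735896) = 0.198078.
Expected differing sites = pL ≈ 0.198078 × 1548 = 306.624744 ≈ 307.

307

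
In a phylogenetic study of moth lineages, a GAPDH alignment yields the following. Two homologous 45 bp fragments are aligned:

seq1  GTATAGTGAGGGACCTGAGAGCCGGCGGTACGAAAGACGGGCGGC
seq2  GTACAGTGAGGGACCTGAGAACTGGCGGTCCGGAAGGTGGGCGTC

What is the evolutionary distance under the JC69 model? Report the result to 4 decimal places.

The sequences differ at 8 of 45 sites (4, 21, 23, 30, 33, 37, 38, 44), so p = 8/45 ≈ 0.177778.
d = −(3/4) ln(1 − 4p/3) = −0.75 ln(1 − 0.237037) = −0.75 ln(0.762963)
  = −0.75 × (-0.270546) = 0.202910 substitutions/site.

0.2029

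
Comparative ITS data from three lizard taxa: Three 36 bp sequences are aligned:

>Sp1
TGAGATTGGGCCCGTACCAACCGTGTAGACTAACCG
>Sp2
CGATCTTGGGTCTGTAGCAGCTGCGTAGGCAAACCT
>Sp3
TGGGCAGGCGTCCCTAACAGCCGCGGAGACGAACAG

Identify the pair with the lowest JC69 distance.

Sp1–Sp2: 12/36 differ, p = 0.333, d = 0.441.
Sp1–Sp3: 13/36 differ, p = 0.361, d = 0.493.
Sp2–Sp3: 15/36 differ, p = 0.417, d = 0.608.
The smallest distance is between Sp1 and Sp2.

Sp1 and Sp2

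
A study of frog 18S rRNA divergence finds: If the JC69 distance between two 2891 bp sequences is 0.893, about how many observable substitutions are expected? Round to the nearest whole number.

1509

Invert JC69: p = (3/4)(1 − e^(−4d/3)) = 0.75 × (1 − e^(-1.190667)) = 0.75 × (1 − 0.304018) = 0.521987.
Expected differing sites = pL ≈ 0.521987 × 2891 = 1509.064417 ≈ 1509.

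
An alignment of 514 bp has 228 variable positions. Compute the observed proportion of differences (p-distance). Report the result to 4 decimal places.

p = 228/514 = 0.443579… ≈ 0.4436 (to 4 d.p.).

0.4436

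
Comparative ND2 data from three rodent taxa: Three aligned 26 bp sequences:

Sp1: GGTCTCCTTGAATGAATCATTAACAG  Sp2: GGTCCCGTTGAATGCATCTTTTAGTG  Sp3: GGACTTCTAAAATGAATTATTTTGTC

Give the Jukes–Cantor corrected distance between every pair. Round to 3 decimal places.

Sp1–Sp2: 7/26 sites differ → p ≈ 0.269231, d = −0.75 ln(1 − 0.358975) = 0.333515 ≈ 0.334.
Sp1–Sp3: 10/26 sites differ → p ≈ 0.384615, d = −0.75 ln(1 − 0.51282) = 0.539341 ≈ 0.539.
Sp2–Sp3: 11/26 sites differ → p ≈ 0.423077, d = −0.75 ln(1 − 0.564103) = 0.622762 ≈ 0.623.

d(Sp1,Sp2) = 0.334, d(Sp1,Sp3) = 0.539, d(Sp2,Sp3) = 0.623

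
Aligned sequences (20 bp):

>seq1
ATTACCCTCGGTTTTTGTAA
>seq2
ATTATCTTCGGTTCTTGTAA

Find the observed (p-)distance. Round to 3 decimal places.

0.150

The sequences differ at 3 of 20 positions (sites 5, 7, 14).
p = 3/20 = 0.150.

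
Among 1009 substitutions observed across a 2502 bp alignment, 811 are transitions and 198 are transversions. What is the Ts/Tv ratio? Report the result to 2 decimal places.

R = 811/198 = 4.095959… ≈ 4.10 (to 2 d.p.).

4.10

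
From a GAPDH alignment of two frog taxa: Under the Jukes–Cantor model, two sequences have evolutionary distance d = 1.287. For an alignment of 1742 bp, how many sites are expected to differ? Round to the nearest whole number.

Invert JC69: p = (3/4)(1 − e^(−4d/3)) = 0.75 × (1 − e^(-1.716)) = 0.75 × (1 − 0.179784) = 0.615162.
Expected differing sites = pL ≈ 0.615162 × 1742 = 1071.612204 ≈ 1072.

1072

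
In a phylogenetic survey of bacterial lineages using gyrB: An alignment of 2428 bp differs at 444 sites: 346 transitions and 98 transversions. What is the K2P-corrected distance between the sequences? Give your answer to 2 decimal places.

0.22

P = 346/2428 ≈ 0.142504 and Q = 98/2428 ≈ 0.040362.
Under the Kimura two-parameter model, d = −½ ln(1 − 2P − Q) − ¼ ln(1 − 2Q).
1 − 2P − Q = 0.67463, giving −½ ln(0.67463) = 0.196795.
1 − 2Q = 0.919276, giving −¼ ln(0.919276) = 0.021042.
d = 0.196795 + 0.021042 = 0.217837.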